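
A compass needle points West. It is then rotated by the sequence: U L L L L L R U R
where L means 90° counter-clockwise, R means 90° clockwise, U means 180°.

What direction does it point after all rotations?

Start: West
  U (U-turn (180°)) -> East
  L (left (90° counter-clockwise)) -> North
  L (left (90° counter-clockwise)) -> West
  L (left (90° counter-clockwise)) -> South
  L (left (90° counter-clockwise)) -> East
  L (left (90° counter-clockwise)) -> North
  R (right (90° clockwise)) -> East
  U (U-turn (180°)) -> West
  R (right (90° clockwise)) -> North
Final: North

Answer: Final heading: North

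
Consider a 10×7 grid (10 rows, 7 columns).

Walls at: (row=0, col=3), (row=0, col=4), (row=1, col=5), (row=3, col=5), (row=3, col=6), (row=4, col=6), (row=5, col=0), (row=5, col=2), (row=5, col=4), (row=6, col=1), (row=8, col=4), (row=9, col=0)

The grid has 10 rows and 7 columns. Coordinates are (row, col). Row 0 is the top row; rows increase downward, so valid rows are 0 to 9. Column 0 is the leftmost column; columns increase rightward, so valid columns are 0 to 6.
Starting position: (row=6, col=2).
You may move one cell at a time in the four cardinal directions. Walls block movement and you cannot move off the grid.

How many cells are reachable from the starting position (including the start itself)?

BFS flood-fill from (row=6, col=2):
  Distance 0: (row=6, col=2)
  Distance 1: (row=6, col=3), (row=7, col=2)
  Distance 2: (row=5, col=3), (row=6, col=4), (row=7, col=1), (row=7, col=3), (row=8, col=2)
  Distance 3: (row=4, col=3), (row=6, col=5), (row=7, col=0), (row=7, col=4), (row=8, col=1), (row=8, col=3), (row=9, col=2)
  Distance 4: (row=3, col=3), (row=4, col=2), (row=4, col=4), (row=5, col=5), (row=6, col=0), (row=6, col=6), (row=7, col=5), (row=8, col=0), (row=9, col=1), (row=9, col=3)
  Distance 5: (row=2, col=3), (row=3, col=2), (row=3, col=4), (row=4, col=1), (row=4, col=5), (row=5, col=6), (row=7, col=6), (row=8, col=5), (row=9, col=4)
  Distance 6: (row=1, col=3), (row=2, col=2), (row=2, col=4), (row=3, col=1), (row=4, col=0), (row=5, col=1), (row=8, col=6), (row=9, col=5)
  Distance 7: (row=1, col=2), (row=1, col=4), (row=2, col=1), (row=2, col=5), (row=3, col=0), (row=9, col=6)
  Distance 8: (row=0, col=2), (row=1, col=1), (row=2, col=0), (row=2, col=6)
  Distance 9: (row=0, col=1), (row=1, col=0), (row=1, col=6)
  Distance 10: (row=0, col=0), (row=0, col=6)
  Distance 11: (row=0, col=5)
Total reachable: 58 (grid has 58 open cells total)

Answer: Reachable cells: 58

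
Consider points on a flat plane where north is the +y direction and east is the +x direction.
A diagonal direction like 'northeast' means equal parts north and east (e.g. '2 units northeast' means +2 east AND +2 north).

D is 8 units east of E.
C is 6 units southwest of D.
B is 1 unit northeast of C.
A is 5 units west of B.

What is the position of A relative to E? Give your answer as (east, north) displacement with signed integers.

Answer: A is at (east=-2, north=-5) relative to E.

Derivation:
Place E at the origin (east=0, north=0).
  D is 8 units east of E: delta (east=+8, north=+0); D at (east=8, north=0).
  C is 6 units southwest of D: delta (east=-6, north=-6); C at (east=2, north=-6).
  B is 1 unit northeast of C: delta (east=+1, north=+1); B at (east=3, north=-5).
  A is 5 units west of B: delta (east=-5, north=+0); A at (east=-2, north=-5).
Therefore A relative to E: (east=-2, north=-5).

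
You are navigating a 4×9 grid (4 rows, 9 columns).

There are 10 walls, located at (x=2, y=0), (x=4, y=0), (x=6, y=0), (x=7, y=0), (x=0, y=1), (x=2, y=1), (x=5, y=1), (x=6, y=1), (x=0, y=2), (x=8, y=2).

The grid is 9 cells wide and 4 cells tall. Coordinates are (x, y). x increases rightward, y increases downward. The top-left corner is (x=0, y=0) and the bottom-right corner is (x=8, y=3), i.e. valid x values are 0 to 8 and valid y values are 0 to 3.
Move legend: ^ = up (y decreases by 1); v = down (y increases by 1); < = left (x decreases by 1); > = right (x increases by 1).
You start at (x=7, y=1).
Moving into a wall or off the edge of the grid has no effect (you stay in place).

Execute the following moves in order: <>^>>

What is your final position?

Start: (x=7, y=1)
  < (left): blocked, stay at (x=7, y=1)
  > (right): (x=7, y=1) -> (x=8, y=1)
  ^ (up): (x=8, y=1) -> (x=8, y=0)
  > (right): blocked, stay at (x=8, y=0)
  > (right): blocked, stay at (x=8, y=0)
Final: (x=8, y=0)

Answer: Final position: (x=8, y=0)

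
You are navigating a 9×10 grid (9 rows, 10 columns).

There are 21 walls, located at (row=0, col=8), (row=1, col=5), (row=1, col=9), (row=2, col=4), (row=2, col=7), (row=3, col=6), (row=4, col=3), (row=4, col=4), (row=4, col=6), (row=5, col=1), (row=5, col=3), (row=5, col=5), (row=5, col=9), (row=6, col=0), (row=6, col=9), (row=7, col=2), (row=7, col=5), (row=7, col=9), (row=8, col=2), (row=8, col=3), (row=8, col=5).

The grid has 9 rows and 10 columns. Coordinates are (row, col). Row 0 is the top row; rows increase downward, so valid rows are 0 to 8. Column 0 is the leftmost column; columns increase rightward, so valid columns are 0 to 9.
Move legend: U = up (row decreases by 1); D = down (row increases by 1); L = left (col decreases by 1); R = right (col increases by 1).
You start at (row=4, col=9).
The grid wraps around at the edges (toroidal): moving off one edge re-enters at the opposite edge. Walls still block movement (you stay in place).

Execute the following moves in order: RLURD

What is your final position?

Answer: Final position: (row=4, col=0)

Derivation:
Start: (row=4, col=9)
  R (right): (row=4, col=9) -> (row=4, col=0)
  L (left): (row=4, col=0) -> (row=4, col=9)
  U (up): (row=4, col=9) -> (row=3, col=9)
  R (right): (row=3, col=9) -> (row=3, col=0)
  D (down): (row=3, col=0) -> (row=4, col=0)
Final: (row=4, col=0)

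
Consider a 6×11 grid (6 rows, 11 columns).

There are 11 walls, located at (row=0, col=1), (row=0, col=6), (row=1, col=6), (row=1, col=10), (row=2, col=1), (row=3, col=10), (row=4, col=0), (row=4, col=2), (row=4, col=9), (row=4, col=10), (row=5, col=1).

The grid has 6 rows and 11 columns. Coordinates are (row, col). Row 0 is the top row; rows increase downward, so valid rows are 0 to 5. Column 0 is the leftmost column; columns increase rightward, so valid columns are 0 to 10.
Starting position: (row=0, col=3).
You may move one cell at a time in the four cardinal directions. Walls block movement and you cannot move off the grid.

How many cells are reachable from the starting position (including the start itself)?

Answer: Reachable cells: 54

Derivation:
BFS flood-fill from (row=0, col=3):
  Distance 0: (row=0, col=3)
  Distance 1: (row=0, col=2), (row=0, col=4), (row=1, col=3)
  Distance 2: (row=0, col=5), (row=1, col=2), (row=1, col=4), (row=2, col=3)
  Distance 3: (row=1, col=1), (row=1, col=5), (row=2, col=2), (row=2, col=4), (row=3, col=3)
  Distance 4: (row=1, col=0), (row=2, col=5), (row=3, col=2), (row=3, col=4), (row=4, col=3)
  Distance 5: (row=0, col=0), (row=2, col=0), (row=2, col=6), (row=3, col=1), (row=3, col=5), (row=4, col=4), (row=5, col=3)
  Distance 6: (row=2, col=7), (row=3, col=0), (row=3, col=6), (row=4, col=1), (row=4, col=5), (row=5, col=2), (row=5, col=4)
  Distance 7: (row=1, col=7), (row=2, col=8), (row=3, col=7), (row=4, col=6), (row=5, col=5)
  Distance 8: (row=0, col=7), (row=1, col=8), (row=2, col=9), (row=3, col=8), (row=4, col=7), (row=5, col=6)
  Distance 9: (row=0, col=8), (row=1, col=9), (row=2, col=10), (row=3, col=9), (row=4, col=8), (row=5, col=7)
  Distance 10: (row=0, col=9), (row=5, col=8)
  Distance 11: (row=0, col=10), (row=5, col=9)
  Distance 12: (row=5, col=10)
Total reachable: 54 (grid has 55 open cells total)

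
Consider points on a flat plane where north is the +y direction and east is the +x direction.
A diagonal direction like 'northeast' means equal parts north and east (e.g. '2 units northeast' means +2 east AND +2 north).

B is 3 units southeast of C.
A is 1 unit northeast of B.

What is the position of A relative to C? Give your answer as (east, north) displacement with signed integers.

Answer: A is at (east=4, north=-2) relative to C.

Derivation:
Place C at the origin (east=0, north=0).
  B is 3 units southeast of C: delta (east=+3, north=-3); B at (east=3, north=-3).
  A is 1 unit northeast of B: delta (east=+1, north=+1); A at (east=4, north=-2).
Therefore A relative to C: (east=4, north=-2).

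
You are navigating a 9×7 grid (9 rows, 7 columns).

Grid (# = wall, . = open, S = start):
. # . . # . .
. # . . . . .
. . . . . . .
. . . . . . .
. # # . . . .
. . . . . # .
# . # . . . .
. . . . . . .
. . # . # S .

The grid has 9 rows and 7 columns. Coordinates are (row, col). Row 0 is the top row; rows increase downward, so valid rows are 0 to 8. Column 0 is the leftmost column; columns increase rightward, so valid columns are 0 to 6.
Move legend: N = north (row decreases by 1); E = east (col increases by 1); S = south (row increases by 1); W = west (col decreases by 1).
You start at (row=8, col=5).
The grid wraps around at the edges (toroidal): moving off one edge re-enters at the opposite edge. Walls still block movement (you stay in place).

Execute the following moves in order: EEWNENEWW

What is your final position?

Start: (row=8, col=5)
  E (east): (row=8, col=5) -> (row=8, col=6)
  E (east): (row=8, col=6) -> (row=8, col=0)
  W (west): (row=8, col=0) -> (row=8, col=6)
  N (north): (row=8, col=6) -> (row=7, col=6)
  E (east): (row=7, col=6) -> (row=7, col=0)
  N (north): blocked, stay at (row=7, col=0)
  E (east): (row=7, col=0) -> (row=7, col=1)
  W (west): (row=7, col=1) -> (row=7, col=0)
  W (west): (row=7, col=0) -> (row=7, col=6)
Final: (row=7, col=6)

Answer: Final position: (row=7, col=6)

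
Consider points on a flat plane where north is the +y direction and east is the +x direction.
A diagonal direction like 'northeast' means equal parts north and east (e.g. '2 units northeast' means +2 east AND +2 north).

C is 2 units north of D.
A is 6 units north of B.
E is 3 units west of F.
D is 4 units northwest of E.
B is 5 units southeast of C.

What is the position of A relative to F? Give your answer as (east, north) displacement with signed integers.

Answer: A is at (east=-2, north=7) relative to F.

Derivation:
Place F at the origin (east=0, north=0).
  E is 3 units west of F: delta (east=-3, north=+0); E at (east=-3, north=0).
  D is 4 units northwest of E: delta (east=-4, north=+4); D at (east=-7, north=4).
  C is 2 units north of D: delta (east=+0, north=+2); C at (east=-7, north=6).
  B is 5 units southeast of C: delta (east=+5, north=-5); B at (east=-2, north=1).
  A is 6 units north of B: delta (east=+0, north=+6); A at (east=-2, north=7).
Therefore A relative to F: (east=-2, north=7).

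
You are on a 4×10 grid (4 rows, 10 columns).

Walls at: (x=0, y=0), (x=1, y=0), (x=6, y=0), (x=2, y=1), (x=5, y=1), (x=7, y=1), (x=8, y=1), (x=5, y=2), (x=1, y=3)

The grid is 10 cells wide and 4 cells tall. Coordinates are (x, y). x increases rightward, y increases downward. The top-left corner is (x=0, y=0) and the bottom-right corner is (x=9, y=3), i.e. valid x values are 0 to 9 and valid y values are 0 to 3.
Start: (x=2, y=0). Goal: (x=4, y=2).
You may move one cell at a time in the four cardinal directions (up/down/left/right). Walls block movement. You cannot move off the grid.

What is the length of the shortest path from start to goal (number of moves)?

Answer: Shortest path length: 4

Derivation:
BFS from (x=2, y=0) until reaching (x=4, y=2):
  Distance 0: (x=2, y=0)
  Distance 1: (x=3, y=0)
  Distance 2: (x=4, y=0), (x=3, y=1)
  Distance 3: (x=5, y=0), (x=4, y=1), (x=3, y=2)
  Distance 4: (x=2, y=2), (x=4, y=2), (x=3, y=3)  <- goal reached here
One shortest path (4 moves): (x=2, y=0) -> (x=3, y=0) -> (x=4, y=0) -> (x=4, y=1) -> (x=4, y=2)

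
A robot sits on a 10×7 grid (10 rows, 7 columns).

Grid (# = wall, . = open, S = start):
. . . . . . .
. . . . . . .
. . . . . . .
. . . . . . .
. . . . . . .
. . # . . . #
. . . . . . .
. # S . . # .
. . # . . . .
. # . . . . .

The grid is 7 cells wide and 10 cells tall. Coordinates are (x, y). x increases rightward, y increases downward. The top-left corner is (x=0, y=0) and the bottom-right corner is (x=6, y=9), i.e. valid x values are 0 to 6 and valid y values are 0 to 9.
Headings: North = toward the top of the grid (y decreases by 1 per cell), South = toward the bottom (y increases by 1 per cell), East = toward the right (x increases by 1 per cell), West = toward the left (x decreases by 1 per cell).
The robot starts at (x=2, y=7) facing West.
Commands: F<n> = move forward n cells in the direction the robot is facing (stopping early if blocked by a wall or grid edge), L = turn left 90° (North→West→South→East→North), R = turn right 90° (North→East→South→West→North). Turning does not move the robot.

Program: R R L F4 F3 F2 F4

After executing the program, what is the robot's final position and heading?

Start: (x=2, y=7), facing West
  R: turn right, now facing North
  R: turn right, now facing East
  L: turn left, now facing North
  F4: move forward 1/4 (blocked), now at (x=2, y=6)
  F3: move forward 0/3 (blocked), now at (x=2, y=6)
  F2: move forward 0/2 (blocked), now at (x=2, y=6)
  F4: move forward 0/4 (blocked), now at (x=2, y=6)
Final: (x=2, y=6), facing North

Answer: Final position: (x=2, y=6), facing North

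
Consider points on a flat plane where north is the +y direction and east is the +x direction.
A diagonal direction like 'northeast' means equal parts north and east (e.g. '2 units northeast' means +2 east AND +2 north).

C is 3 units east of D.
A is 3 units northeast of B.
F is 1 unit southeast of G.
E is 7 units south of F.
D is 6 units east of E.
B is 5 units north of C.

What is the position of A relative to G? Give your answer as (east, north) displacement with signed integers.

Answer: A is at (east=13, north=0) relative to G.

Derivation:
Place G at the origin (east=0, north=0).
  F is 1 unit southeast of G: delta (east=+1, north=-1); F at (east=1, north=-1).
  E is 7 units south of F: delta (east=+0, north=-7); E at (east=1, north=-8).
  D is 6 units east of E: delta (east=+6, north=+0); D at (east=7, north=-8).
  C is 3 units east of D: delta (east=+3, north=+0); C at (east=10, north=-8).
  B is 5 units north of C: delta (east=+0, north=+5); B at (east=10, north=-3).
  A is 3 units northeast of B: delta (east=+3, north=+3); A at (east=13, north=0).
Therefore A relative to G: (east=13, north=0).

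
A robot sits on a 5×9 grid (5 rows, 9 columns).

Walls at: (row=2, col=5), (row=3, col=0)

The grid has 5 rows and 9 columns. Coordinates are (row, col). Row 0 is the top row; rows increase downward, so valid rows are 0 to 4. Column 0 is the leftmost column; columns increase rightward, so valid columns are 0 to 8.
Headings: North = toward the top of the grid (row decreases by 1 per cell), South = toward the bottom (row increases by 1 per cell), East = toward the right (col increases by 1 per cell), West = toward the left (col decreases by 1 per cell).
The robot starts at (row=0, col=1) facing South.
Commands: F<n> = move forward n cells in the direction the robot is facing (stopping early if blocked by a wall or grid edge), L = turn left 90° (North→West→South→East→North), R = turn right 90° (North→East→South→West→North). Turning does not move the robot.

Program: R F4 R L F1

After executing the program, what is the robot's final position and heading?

Start: (row=0, col=1), facing South
  R: turn right, now facing West
  F4: move forward 1/4 (blocked), now at (row=0, col=0)
  R: turn right, now facing North
  L: turn left, now facing West
  F1: move forward 0/1 (blocked), now at (row=0, col=0)
Final: (row=0, col=0), facing West

Answer: Final position: (row=0, col=0), facing West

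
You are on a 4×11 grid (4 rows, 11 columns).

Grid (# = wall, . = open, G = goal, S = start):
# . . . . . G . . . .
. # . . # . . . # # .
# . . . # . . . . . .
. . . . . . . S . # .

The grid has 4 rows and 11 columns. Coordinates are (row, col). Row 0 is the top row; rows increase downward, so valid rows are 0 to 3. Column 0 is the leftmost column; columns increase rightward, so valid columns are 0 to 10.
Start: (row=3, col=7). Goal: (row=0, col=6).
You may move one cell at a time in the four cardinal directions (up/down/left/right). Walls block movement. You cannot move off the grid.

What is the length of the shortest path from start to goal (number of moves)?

Answer: Shortest path length: 4

Derivation:
BFS from (row=3, col=7) until reaching (row=0, col=6):
  Distance 0: (row=3, col=7)
  Distance 1: (row=2, col=7), (row=3, col=6), (row=3, col=8)
  Distance 2: (row=1, col=7), (row=2, col=6), (row=2, col=8), (row=3, col=5)
  Distance 3: (row=0, col=7), (row=1, col=6), (row=2, col=5), (row=2, col=9), (row=3, col=4)
  Distance 4: (row=0, col=6), (row=0, col=8), (row=1, col=5), (row=2, col=10), (row=3, col=3)  <- goal reached here
One shortest path (4 moves): (row=3, col=7) -> (row=3, col=6) -> (row=2, col=6) -> (row=1, col=6) -> (row=0, col=6)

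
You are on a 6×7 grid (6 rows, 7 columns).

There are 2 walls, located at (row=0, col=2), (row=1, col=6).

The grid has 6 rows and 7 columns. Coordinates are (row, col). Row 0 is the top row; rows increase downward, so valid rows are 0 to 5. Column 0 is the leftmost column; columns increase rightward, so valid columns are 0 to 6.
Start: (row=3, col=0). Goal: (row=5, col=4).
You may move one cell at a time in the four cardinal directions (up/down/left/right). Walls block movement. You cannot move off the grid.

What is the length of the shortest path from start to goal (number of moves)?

Answer: Shortest path length: 6

Derivation:
BFS from (row=3, col=0) until reaching (row=5, col=4):
  Distance 0: (row=3, col=0)
  Distance 1: (row=2, col=0), (row=3, col=1), (row=4, col=0)
  Distance 2: (row=1, col=0), (row=2, col=1), (row=3, col=2), (row=4, col=1), (row=5, col=0)
  Distance 3: (row=0, col=0), (row=1, col=1), (row=2, col=2), (row=3, col=3), (row=4, col=2), (row=5, col=1)
  Distance 4: (row=0, col=1), (row=1, col=2), (row=2, col=3), (row=3, col=4), (row=4, col=3), (row=5, col=2)
  Distance 5: (row=1, col=3), (row=2, col=4), (row=3, col=5), (row=4, col=4), (row=5, col=3)
  Distance 6: (row=0, col=3), (row=1, col=4), (row=2, col=5), (row=3, col=6), (row=4, col=5), (row=5, col=4)  <- goal reached here
One shortest path (6 moves): (row=3, col=0) -> (row=3, col=1) -> (row=3, col=2) -> (row=3, col=3) -> (row=3, col=4) -> (row=4, col=4) -> (row=5, col=4)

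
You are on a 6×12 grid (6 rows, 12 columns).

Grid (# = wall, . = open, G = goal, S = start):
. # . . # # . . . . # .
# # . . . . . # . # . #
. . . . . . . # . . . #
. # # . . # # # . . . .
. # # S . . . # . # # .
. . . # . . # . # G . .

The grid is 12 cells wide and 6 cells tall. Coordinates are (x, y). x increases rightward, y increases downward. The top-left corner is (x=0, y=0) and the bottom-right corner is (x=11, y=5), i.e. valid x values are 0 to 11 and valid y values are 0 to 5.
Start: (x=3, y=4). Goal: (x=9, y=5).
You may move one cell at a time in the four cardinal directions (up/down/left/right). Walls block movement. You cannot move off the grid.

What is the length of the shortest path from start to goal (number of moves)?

Answer: Shortest path length: 19

Derivation:
BFS from (x=3, y=4) until reaching (x=9, y=5):
  Distance 0: (x=3, y=4)
  Distance 1: (x=3, y=3), (x=4, y=4)
  Distance 2: (x=3, y=2), (x=4, y=3), (x=5, y=4), (x=4, y=5)
  Distance 3: (x=3, y=1), (x=2, y=2), (x=4, y=2), (x=6, y=4), (x=5, y=5)
  Distance 4: (x=3, y=0), (x=2, y=1), (x=4, y=1), (x=1, y=2), (x=5, y=2)
  Distance 5: (x=2, y=0), (x=5, y=1), (x=0, y=2), (x=6, y=2)
  Distance 6: (x=6, y=1), (x=0, y=3)
  Distance 7: (x=6, y=0), (x=0, y=4)
  Distance 8: (x=7, y=0), (x=0, y=5)
  Distance 9: (x=8, y=0), (x=1, y=5)
  Distance 10: (x=9, y=0), (x=8, y=1), (x=2, y=5)
  Distance 11: (x=8, y=2)
  Distance 12: (x=9, y=2), (x=8, y=3)
  Distance 13: (x=10, y=2), (x=9, y=3), (x=8, y=4)
  Distance 14: (x=10, y=1), (x=10, y=3)
  Distance 15: (x=11, y=3)
  Distance 16: (x=11, y=4)
  Distance 17: (x=11, y=5)
  Distance 18: (x=10, y=5)
  Distance 19: (x=9, y=5)  <- goal reached here
One shortest path (19 moves): (x=3, y=4) -> (x=4, y=4) -> (x=4, y=3) -> (x=4, y=2) -> (x=5, y=2) -> (x=6, y=2) -> (x=6, y=1) -> (x=6, y=0) -> (x=7, y=0) -> (x=8, y=0) -> (x=8, y=1) -> (x=8, y=2) -> (x=9, y=2) -> (x=10, y=2) -> (x=10, y=3) -> (x=11, y=3) -> (x=11, y=4) -> (x=11, y=5) -> (x=10, y=5) -> (x=9, y=5)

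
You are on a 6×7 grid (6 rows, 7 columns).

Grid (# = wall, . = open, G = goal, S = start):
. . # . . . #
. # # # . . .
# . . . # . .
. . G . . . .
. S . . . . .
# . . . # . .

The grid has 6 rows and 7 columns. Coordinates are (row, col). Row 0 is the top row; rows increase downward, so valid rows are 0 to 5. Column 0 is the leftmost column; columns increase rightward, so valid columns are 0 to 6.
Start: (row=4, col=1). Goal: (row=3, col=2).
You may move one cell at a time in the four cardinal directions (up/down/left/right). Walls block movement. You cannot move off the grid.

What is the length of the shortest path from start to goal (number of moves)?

BFS from (row=4, col=1) until reaching (row=3, col=2):
  Distance 0: (row=4, col=1)
  Distance 1: (row=3, col=1), (row=4, col=0), (row=4, col=2), (row=5, col=1)
  Distance 2: (row=2, col=1), (row=3, col=0), (row=3, col=2), (row=4, col=3), (row=5, col=2)  <- goal reached here
One shortest path (2 moves): (row=4, col=1) -> (row=4, col=2) -> (row=3, col=2)

Answer: Shortest path length: 2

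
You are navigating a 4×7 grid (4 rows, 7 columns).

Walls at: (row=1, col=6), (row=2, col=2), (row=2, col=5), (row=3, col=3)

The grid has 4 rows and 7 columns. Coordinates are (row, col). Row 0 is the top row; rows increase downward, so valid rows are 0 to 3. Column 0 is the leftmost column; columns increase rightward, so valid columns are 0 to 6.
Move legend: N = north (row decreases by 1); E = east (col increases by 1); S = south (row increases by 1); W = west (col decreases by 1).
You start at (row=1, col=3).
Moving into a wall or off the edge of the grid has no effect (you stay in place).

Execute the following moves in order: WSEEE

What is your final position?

Start: (row=1, col=3)
  W (west): (row=1, col=3) -> (row=1, col=2)
  S (south): blocked, stay at (row=1, col=2)
  E (east): (row=1, col=2) -> (row=1, col=3)
  E (east): (row=1, col=3) -> (row=1, col=4)
  E (east): (row=1, col=4) -> (row=1, col=5)
Final: (row=1, col=5)

Answer: Final position: (row=1, col=5)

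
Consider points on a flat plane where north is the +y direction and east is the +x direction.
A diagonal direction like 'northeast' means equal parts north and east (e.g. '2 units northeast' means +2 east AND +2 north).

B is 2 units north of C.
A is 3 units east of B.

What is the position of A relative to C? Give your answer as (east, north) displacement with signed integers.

Answer: A is at (east=3, north=2) relative to C.

Derivation:
Place C at the origin (east=0, north=0).
  B is 2 units north of C: delta (east=+0, north=+2); B at (east=0, north=2).
  A is 3 units east of B: delta (east=+3, north=+0); A at (east=3, north=2).
Therefore A relative to C: (east=3, north=2).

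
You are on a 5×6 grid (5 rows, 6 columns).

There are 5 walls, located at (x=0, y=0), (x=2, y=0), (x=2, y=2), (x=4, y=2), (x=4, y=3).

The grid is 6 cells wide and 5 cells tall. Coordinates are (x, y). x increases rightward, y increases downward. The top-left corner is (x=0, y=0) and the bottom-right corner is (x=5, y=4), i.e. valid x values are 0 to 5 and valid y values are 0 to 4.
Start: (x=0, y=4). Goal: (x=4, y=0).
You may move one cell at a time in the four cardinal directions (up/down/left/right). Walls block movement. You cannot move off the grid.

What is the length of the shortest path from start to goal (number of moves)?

Answer: Shortest path length: 8

Derivation:
BFS from (x=0, y=4) until reaching (x=4, y=0):
  Distance 0: (x=0, y=4)
  Distance 1: (x=0, y=3), (x=1, y=4)
  Distance 2: (x=0, y=2), (x=1, y=3), (x=2, y=4)
  Distance 3: (x=0, y=1), (x=1, y=2), (x=2, y=3), (x=3, y=4)
  Distance 4: (x=1, y=1), (x=3, y=3), (x=4, y=4)
  Distance 5: (x=1, y=0), (x=2, y=1), (x=3, y=2), (x=5, y=4)
  Distance 6: (x=3, y=1), (x=5, y=3)
  Distance 7: (x=3, y=0), (x=4, y=1), (x=5, y=2)
  Distance 8: (x=4, y=0), (x=5, y=1)  <- goal reached here
One shortest path (8 moves): (x=0, y=4) -> (x=1, y=4) -> (x=2, y=4) -> (x=3, y=4) -> (x=3, y=3) -> (x=3, y=2) -> (x=3, y=1) -> (x=4, y=1) -> (x=4, y=0)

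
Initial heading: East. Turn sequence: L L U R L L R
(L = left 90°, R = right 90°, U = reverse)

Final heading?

Answer: Final heading: East

Derivation:
Start: East
  L (left (90° counter-clockwise)) -> North
  L (left (90° counter-clockwise)) -> West
  U (U-turn (180°)) -> East
  R (right (90° clockwise)) -> South
  L (left (90° counter-clockwise)) -> East
  L (left (90° counter-clockwise)) -> North
  R (right (90° clockwise)) -> East
Final: East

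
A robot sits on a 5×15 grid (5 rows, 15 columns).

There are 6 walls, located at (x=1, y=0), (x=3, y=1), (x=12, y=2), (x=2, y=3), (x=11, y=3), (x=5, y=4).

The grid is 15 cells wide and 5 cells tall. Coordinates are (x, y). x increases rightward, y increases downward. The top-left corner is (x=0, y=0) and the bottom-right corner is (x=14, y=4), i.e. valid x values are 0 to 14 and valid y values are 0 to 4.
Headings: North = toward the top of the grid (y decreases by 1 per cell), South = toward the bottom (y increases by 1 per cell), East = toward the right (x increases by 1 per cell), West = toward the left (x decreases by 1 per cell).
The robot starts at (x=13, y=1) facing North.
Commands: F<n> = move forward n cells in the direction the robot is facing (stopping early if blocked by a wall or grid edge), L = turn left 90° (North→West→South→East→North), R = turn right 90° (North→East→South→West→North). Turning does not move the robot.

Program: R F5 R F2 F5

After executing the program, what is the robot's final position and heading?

Start: (x=13, y=1), facing North
  R: turn right, now facing East
  F5: move forward 1/5 (blocked), now at (x=14, y=1)
  R: turn right, now facing South
  F2: move forward 2, now at (x=14, y=3)
  F5: move forward 1/5 (blocked), now at (x=14, y=4)
Final: (x=14, y=4), facing South

Answer: Final position: (x=14, y=4), facing South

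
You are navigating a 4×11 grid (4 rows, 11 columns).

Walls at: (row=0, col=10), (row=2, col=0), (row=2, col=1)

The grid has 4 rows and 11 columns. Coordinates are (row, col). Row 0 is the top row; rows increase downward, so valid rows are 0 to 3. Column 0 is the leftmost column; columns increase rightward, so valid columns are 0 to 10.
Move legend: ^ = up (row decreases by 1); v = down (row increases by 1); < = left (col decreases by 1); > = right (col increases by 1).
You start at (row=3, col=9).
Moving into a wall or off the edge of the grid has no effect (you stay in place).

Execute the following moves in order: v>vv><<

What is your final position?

Answer: Final position: (row=3, col=8)

Derivation:
Start: (row=3, col=9)
  v (down): blocked, stay at (row=3, col=9)
  > (right): (row=3, col=9) -> (row=3, col=10)
  v (down): blocked, stay at (row=3, col=10)
  v (down): blocked, stay at (row=3, col=10)
  > (right): blocked, stay at (row=3, col=10)
  < (left): (row=3, col=10) -> (row=3, col=9)
  < (left): (row=3, col=9) -> (row=3, col=8)
Final: (row=3, col=8)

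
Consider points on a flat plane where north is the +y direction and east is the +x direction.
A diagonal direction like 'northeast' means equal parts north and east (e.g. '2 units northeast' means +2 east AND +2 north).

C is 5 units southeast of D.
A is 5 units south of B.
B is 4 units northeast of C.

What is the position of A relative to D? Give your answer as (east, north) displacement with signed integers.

Answer: A is at (east=9, north=-6) relative to D.

Derivation:
Place D at the origin (east=0, north=0).
  C is 5 units southeast of D: delta (east=+5, north=-5); C at (east=5, north=-5).
  B is 4 units northeast of C: delta (east=+4, north=+4); B at (east=9, north=-1).
  A is 5 units south of B: delta (east=+0, north=-5); A at (east=9, north=-6).
Therefore A relative to D: (east=9, north=-6).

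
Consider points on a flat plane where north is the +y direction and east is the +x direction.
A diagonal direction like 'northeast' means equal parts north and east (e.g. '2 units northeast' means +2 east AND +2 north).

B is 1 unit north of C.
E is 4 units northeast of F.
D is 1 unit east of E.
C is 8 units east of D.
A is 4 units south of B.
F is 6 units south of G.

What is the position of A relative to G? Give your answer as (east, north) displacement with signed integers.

Place G at the origin (east=0, north=0).
  F is 6 units south of G: delta (east=+0, north=-6); F at (east=0, north=-6).
  E is 4 units northeast of F: delta (east=+4, north=+4); E at (east=4, north=-2).
  D is 1 unit east of E: delta (east=+1, north=+0); D at (east=5, north=-2).
  C is 8 units east of D: delta (east=+8, north=+0); C at (east=13, north=-2).
  B is 1 unit north of C: delta (east=+0, north=+1); B at (east=13, north=-1).
  A is 4 units south of B: delta (east=+0, north=-4); A at (east=13, north=-5).
Therefore A relative to G: (east=13, north=-5).

Answer: A is at (east=13, north=-5) relative to G.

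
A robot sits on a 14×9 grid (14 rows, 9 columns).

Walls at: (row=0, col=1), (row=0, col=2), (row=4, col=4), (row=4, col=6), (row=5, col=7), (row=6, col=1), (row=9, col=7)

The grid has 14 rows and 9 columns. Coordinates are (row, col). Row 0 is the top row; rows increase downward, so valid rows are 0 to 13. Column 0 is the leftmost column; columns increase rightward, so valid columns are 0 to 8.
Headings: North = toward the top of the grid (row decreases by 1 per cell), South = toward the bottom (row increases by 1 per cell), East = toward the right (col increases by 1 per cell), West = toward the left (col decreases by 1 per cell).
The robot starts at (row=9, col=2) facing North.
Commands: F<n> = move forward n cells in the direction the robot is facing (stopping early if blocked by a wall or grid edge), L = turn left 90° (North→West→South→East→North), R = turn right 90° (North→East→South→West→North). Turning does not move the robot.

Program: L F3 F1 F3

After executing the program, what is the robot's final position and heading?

Answer: Final position: (row=9, col=0), facing West

Derivation:
Start: (row=9, col=2), facing North
  L: turn left, now facing West
  F3: move forward 2/3 (blocked), now at (row=9, col=0)
  F1: move forward 0/1 (blocked), now at (row=9, col=0)
  F3: move forward 0/3 (blocked), now at (row=9, col=0)
Final: (row=9, col=0), facing West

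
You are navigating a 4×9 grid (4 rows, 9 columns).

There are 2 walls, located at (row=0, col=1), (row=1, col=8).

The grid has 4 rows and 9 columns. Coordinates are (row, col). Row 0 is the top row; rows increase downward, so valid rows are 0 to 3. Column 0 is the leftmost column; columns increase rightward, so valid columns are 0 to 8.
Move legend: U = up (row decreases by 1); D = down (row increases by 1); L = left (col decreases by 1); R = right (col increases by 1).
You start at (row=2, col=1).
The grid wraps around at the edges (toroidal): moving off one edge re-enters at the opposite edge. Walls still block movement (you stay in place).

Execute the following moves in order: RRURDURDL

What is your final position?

Answer: Final position: (row=2, col=4)

Derivation:
Start: (row=2, col=1)
  R (right): (row=2, col=1) -> (row=2, col=2)
  R (right): (row=2, col=2) -> (row=2, col=3)
  U (up): (row=2, col=3) -> (row=1, col=3)
  R (right): (row=1, col=3) -> (row=1, col=4)
  D (down): (row=1, col=4) -> (row=2, col=4)
  U (up): (row=2, col=4) -> (row=1, col=4)
  R (right): (row=1, col=4) -> (row=1, col=5)
  D (down): (row=1, col=5) -> (row=2, col=5)
  L (left): (row=2, col=5) -> (row=2, col=4)
Final: (row=2, col=4)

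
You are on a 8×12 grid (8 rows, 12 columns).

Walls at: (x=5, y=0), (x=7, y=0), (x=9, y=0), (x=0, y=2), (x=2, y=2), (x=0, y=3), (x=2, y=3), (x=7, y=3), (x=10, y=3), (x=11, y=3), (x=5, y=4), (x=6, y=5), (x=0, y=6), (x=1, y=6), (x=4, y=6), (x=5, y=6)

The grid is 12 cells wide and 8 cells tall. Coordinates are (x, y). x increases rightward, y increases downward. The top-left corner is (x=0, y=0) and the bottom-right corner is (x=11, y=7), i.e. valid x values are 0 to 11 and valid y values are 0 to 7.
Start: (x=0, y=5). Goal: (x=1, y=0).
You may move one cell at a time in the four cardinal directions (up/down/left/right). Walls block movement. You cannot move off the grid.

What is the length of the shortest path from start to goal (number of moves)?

Answer: Shortest path length: 6

Derivation:
BFS from (x=0, y=5) until reaching (x=1, y=0):
  Distance 0: (x=0, y=5)
  Distance 1: (x=0, y=4), (x=1, y=5)
  Distance 2: (x=1, y=4), (x=2, y=5)
  Distance 3: (x=1, y=3), (x=2, y=4), (x=3, y=5), (x=2, y=6)
  Distance 4: (x=1, y=2), (x=3, y=4), (x=4, y=5), (x=3, y=6), (x=2, y=7)
  Distance 5: (x=1, y=1), (x=3, y=3), (x=4, y=4), (x=5, y=5), (x=1, y=7), (x=3, y=7)
  Distance 6: (x=1, y=0), (x=0, y=1), (x=2, y=1), (x=3, y=2), (x=4, y=3), (x=0, y=7), (x=4, y=7)  <- goal reached here
One shortest path (6 moves): (x=0, y=5) -> (x=1, y=5) -> (x=1, y=4) -> (x=1, y=3) -> (x=1, y=2) -> (x=1, y=1) -> (x=1, y=0)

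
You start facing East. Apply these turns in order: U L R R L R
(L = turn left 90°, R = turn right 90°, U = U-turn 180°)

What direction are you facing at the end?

Answer: Final heading: North

Derivation:
Start: East
  U (U-turn (180°)) -> West
  L (left (90° counter-clockwise)) -> South
  R (right (90° clockwise)) -> West
  R (right (90° clockwise)) -> North
  L (left (90° counter-clockwise)) -> West
  R (right (90° clockwise)) -> North
Final: North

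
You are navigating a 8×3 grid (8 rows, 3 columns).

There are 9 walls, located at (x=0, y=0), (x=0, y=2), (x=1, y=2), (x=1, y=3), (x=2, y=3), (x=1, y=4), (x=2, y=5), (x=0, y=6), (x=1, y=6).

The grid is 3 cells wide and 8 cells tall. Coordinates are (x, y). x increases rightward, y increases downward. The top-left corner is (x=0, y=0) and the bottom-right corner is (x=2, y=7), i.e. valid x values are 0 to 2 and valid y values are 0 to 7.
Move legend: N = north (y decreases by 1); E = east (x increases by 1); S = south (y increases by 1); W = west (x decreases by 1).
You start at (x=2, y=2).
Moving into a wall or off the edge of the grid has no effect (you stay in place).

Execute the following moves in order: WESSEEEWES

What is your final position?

Answer: Final position: (x=2, y=2)

Derivation:
Start: (x=2, y=2)
  W (west): blocked, stay at (x=2, y=2)
  E (east): blocked, stay at (x=2, y=2)
  S (south): blocked, stay at (x=2, y=2)
  S (south): blocked, stay at (x=2, y=2)
  [×3]E (east): blocked, stay at (x=2, y=2)
  W (west): blocked, stay at (x=2, y=2)
  E (east): blocked, stay at (x=2, y=2)
  S (south): blocked, stay at (x=2, y=2)
Final: (x=2, y=2)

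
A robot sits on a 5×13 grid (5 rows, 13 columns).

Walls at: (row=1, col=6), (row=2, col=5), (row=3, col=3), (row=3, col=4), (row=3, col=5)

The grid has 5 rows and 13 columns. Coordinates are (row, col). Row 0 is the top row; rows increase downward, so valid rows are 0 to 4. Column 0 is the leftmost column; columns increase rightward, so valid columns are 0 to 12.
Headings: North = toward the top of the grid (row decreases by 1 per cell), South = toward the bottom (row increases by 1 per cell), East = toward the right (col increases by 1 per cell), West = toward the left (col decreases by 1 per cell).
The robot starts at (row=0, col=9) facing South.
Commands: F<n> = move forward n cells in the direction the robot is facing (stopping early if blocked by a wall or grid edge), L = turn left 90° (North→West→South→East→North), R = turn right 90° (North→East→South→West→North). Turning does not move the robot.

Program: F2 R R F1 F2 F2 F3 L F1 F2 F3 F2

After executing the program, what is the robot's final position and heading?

Start: (row=0, col=9), facing South
  F2: move forward 2, now at (row=2, col=9)
  R: turn right, now facing West
  R: turn right, now facing North
  F1: move forward 1, now at (row=1, col=9)
  F2: move forward 1/2 (blocked), now at (row=0, col=9)
  F2: move forward 0/2 (blocked), now at (row=0, col=9)
  F3: move forward 0/3 (blocked), now at (row=0, col=9)
  L: turn left, now facing West
  F1: move forward 1, now at (row=0, col=8)
  F2: move forward 2, now at (row=0, col=6)
  F3: move forward 3, now at (row=0, col=3)
  F2: move forward 2, now at (row=0, col=1)
Final: (row=0, col=1), facing West

Answer: Final position: (row=0, col=1), facing West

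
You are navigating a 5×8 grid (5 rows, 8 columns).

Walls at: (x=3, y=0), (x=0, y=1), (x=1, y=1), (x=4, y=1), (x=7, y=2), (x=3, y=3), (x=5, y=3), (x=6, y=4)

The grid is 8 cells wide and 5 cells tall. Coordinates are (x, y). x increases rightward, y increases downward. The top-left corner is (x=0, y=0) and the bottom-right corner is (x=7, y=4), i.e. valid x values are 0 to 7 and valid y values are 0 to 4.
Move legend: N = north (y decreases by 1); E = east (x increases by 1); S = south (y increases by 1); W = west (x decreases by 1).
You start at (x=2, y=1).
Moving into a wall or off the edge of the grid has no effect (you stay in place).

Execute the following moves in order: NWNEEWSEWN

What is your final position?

Answer: Final position: (x=1, y=0)

Derivation:
Start: (x=2, y=1)
  N (north): (x=2, y=1) -> (x=2, y=0)
  W (west): (x=2, y=0) -> (x=1, y=0)
  N (north): blocked, stay at (x=1, y=0)
  E (east): (x=1, y=0) -> (x=2, y=0)
  E (east): blocked, stay at (x=2, y=0)
  W (west): (x=2, y=0) -> (x=1, y=0)
  S (south): blocked, stay at (x=1, y=0)
  E (east): (x=1, y=0) -> (x=2, y=0)
  W (west): (x=2, y=0) -> (x=1, y=0)
  N (north): blocked, stay at (x=1, y=0)
Final: (x=1, y=0)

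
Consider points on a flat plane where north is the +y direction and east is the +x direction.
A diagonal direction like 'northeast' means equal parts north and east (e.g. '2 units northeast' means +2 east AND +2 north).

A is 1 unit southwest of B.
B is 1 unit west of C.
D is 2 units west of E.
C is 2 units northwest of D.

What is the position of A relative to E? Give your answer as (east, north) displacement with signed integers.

Answer: A is at (east=-6, north=1) relative to E.

Derivation:
Place E at the origin (east=0, north=0).
  D is 2 units west of E: delta (east=-2, north=+0); D at (east=-2, north=0).
  C is 2 units northwest of D: delta (east=-2, north=+2); C at (east=-4, north=2).
  B is 1 unit west of C: delta (east=-1, north=+0); B at (east=-5, north=2).
  A is 1 unit southwest of B: delta (east=-1, north=-1); A at (east=-6, north=1).
Therefore A relative to E: (east=-6, north=1).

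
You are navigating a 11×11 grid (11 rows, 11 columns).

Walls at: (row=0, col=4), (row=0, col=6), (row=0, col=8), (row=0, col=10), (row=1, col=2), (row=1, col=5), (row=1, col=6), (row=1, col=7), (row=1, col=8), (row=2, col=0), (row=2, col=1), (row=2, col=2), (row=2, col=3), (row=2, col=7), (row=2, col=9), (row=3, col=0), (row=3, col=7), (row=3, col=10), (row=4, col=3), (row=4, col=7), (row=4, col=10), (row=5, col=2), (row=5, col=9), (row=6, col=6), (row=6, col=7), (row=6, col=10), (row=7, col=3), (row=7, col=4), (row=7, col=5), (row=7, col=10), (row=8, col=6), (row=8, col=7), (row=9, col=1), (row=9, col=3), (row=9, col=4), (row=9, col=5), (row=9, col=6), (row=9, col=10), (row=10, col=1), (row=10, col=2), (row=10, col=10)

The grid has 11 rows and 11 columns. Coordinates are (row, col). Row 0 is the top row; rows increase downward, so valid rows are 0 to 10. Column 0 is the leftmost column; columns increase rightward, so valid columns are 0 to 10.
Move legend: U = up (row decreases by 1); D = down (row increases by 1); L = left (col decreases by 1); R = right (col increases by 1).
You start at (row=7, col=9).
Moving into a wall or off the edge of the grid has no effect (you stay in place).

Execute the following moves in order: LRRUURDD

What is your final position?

Start: (row=7, col=9)
  L (left): (row=7, col=9) -> (row=7, col=8)
  R (right): (row=7, col=8) -> (row=7, col=9)
  R (right): blocked, stay at (row=7, col=9)
  U (up): (row=7, col=9) -> (row=6, col=9)
  U (up): blocked, stay at (row=6, col=9)
  R (right): blocked, stay at (row=6, col=9)
  D (down): (row=6, col=9) -> (row=7, col=9)
  D (down): (row=7, col=9) -> (row=8, col=9)
Final: (row=8, col=9)

Answer: Final position: (row=8, col=9)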